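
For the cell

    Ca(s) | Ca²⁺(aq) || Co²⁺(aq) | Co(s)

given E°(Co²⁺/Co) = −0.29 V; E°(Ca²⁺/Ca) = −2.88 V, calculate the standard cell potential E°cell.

By convention the left-hand electrode in cell notation is the anode (oxidation) and the right-hand electrode is the cathode (reduction).
E°cell = E°(right) − E°(left) = −0.29 − (−2.88) = +2.59 V.

+2.59 V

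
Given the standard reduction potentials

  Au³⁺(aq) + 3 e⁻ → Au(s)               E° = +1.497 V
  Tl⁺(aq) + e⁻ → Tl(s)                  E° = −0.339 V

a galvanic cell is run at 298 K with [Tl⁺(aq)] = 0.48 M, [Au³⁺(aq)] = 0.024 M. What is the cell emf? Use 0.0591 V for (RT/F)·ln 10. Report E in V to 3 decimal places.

+1.823 V

Since E°(Au³⁺/Au) > E°(Tl⁺/Tl), Au³⁺/Au serves as the cathode.
The standard potential is +1.497 − (−0.339) = +1.836 V and the balanced reaction transfers n = 3 electrons.
Balancing gives Au³⁺(aq) + 3 Tl(s) → Au(s) + 3 Tl⁺(aq); hence Q = [Tl⁺(aq)]^3 / [Au³⁺(aq)] = 4.61 (log Q = 0.664).
By the Nernst equation, E = +1.836 − (0.0591/3)·(0.664) = +1.823 V.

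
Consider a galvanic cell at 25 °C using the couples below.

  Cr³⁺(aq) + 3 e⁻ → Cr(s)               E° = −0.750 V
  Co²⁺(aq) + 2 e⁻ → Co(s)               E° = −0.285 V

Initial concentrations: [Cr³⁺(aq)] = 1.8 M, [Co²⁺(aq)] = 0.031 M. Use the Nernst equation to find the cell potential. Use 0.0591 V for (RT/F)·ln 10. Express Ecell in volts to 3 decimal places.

The Co²⁺/Co couple has the more positive E°, so it is the cathode; Cr³⁺/Cr is the anode.
The standard potential is −0.285 − (−0.750) = +0.465 V and the balanced reaction transfers n = 6 electrons.
For the overall reaction 3 Co²⁺(aq) + 2 Cr(s) → 3 Co(s) + 2 Cr³⁺(aq), Q = [Cr³⁺(aq)]^2 / [Co²⁺(aq)]^3 = 1.09×10^5, giving log Q = 5.036.
E = E° − (0.0591/n)·log Q = +0.465 − (0.0591/6)(5.036) = +0.415 V.

+0.415 V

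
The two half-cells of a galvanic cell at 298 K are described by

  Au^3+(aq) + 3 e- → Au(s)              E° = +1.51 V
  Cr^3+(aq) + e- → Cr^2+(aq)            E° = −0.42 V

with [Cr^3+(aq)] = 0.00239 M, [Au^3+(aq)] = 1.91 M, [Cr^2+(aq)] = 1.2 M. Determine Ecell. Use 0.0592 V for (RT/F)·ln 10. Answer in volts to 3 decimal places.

+2.095 V

Since E°(Au³⁺/Au) > E°(Cr³⁺/Cr²⁺), Au³⁺/Au serves as the cathode.
The standard potential is +1.51 − (−0.42) = +1.93 V and the balanced reaction transfers n = 3 electrons.
For the overall reaction Au^3+(aq) + 3 Cr^2+(aq) → Au(s) + 3 Cr^3+(aq), Q = [Cr^3+(aq)]^3 / ([Au^3+(aq)]·[Cr^2+(aq)]^3) = 4.14×10^−9, giving log Q = −8.383.
Applying E = E° − (RT ln10/nF)·log Q gives +1.93 − (0.0592/3)(−8.383) = +2.095 V.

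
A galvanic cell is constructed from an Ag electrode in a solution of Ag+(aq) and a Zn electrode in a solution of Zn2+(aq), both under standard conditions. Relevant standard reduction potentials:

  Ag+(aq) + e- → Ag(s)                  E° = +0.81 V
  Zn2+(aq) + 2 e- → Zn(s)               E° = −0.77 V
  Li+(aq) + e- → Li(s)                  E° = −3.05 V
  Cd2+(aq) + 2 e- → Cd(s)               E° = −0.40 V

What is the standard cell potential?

Of the two couples in this cell, the one with the more positive reduction potential is reduced at the cathode: here that is Ag⁺/Ag (+0.81 V); Zn²⁺/Zn (−0.77 V) is the anode.
E°cell = E°(cathode) − E°(anode) = +0.81 − (−0.77) = +1.58 V.

+1.58 V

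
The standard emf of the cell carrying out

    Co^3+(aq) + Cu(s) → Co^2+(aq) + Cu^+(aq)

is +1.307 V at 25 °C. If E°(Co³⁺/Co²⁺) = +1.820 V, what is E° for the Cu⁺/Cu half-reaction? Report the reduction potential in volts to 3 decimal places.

In the reaction as written the Co³⁺/Co²⁺ couple is reduced (cathode) and Cu⁺/Cu is oxidized (anode), so E°cell = E°(Co³⁺/Co²⁺) − E°(Cu⁺/Cu).
E°(Cu⁺/Cu) = E°(cathode) − E°cell = +1.820 − (+1.307) = +0.513 V.

+0.513 V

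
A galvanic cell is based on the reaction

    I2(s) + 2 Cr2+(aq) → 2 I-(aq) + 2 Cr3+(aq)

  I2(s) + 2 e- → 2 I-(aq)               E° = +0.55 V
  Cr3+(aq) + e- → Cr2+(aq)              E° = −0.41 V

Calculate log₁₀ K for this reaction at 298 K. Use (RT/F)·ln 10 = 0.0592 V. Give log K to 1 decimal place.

The I₂/I⁻ couple is reduced (cathode); E°cell = +0.55 − (−0.41) = +0.96 V with n = 2.
At equilibrium E = 0, so log K = nE°cell / 0.0592 = (2)(+0.96) / 0.0592 = 32.4.

log K = 32.4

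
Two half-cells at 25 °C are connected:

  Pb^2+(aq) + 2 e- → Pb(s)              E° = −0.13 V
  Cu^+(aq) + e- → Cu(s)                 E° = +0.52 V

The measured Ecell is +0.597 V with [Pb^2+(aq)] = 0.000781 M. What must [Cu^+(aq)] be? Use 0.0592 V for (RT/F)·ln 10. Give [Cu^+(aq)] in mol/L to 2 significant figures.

0.0036 M

Cu⁺/Cu is the cathode (higher E°); E°cell = +0.52 − (−0.13) = +0.65 V with n = 2.
From the Nernst equation, log Q = n(E° − E)/0.0592 = 2·(+0.65 − (+0.597))/0.0592 = 1.791.
For 2 Cu^+(aq) + Pb(s) → 2 Cu(s) + Pb^2+(aq), the reaction quotient is Q = [Pb^2+(aq)] / [Cu^+(aq)]^2.
Substituting the known concentrations and solving, log [Cu^+(aq)] = −2.449 and [Cu^+(aq)] = 0.0036 M.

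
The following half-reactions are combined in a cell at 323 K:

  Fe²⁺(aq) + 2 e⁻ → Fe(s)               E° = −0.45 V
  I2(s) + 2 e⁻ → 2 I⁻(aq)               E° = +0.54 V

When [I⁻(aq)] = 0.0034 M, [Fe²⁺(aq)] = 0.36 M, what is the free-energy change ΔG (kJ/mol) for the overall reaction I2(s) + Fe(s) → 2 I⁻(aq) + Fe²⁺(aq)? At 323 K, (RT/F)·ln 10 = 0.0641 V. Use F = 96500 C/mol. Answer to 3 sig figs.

The standard cell potential is +0.54 − (−0.45) = +0.99 V, with n = 2 electrons in the balanced equation.
Q = [I⁻(aq)]^2·[Fe²⁺(aq)] = 4.16×10^−6, so log Q = −5.381 and E = +0.99 − (0.0641/2)(−5.381) = +1.1625 V.
ΔG = −nFE = −(2)(96500)(+1.1625) J/mol = −224 kJ/mol.

−224 kJ/mol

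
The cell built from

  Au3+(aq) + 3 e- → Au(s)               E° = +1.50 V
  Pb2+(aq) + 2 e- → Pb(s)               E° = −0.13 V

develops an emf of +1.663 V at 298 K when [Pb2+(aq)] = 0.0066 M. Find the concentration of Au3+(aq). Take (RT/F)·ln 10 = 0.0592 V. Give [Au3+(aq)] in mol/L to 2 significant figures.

0.025 M

The Au³⁺/Au couple has the larger reduction potential, so it is the cathode: E°cell = +1.50 − (−0.13) = +1.63 V and n = 6.
Since E = E° − (0.0592/n)·log Q, log Q = n(E° − E)/0.0592 = −3.345.
The balanced reaction is 2 Au3+(aq) + 3 Pb(s) → 2 Au(s) + 3 Pb2+(aq), so Q = [Pb2+(aq)]^3 / [Au3+(aq)]^2.
Substituting the known concentrations and solving, log [Au3+(aq)] = −1.598 and [Au3+(aq)] = 0.025 M.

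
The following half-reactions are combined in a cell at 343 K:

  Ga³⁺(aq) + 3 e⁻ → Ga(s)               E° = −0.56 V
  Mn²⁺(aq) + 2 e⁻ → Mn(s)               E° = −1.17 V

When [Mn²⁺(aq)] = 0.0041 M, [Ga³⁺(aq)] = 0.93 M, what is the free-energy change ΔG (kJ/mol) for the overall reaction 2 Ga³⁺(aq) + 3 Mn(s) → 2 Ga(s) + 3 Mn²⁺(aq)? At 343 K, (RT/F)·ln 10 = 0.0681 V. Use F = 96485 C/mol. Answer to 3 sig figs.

The standard cell potential is −0.56 − (−1.17) = +0.61 V, with n = 6 electrons in the balanced equation.
The reaction quotient is [Mn²⁺(aq)]^3 / [Ga³⁺(aq)]^2 = 7.97×10^−8; by Nernst, E = +0.61 − (0.0681/6)(−7.099) = +0.6906 V.
Finally ΔG = −nFE = −(6)(96485 C/mol)(+0.6906 V) = −400 kJ/mol.

−400 kJ/mol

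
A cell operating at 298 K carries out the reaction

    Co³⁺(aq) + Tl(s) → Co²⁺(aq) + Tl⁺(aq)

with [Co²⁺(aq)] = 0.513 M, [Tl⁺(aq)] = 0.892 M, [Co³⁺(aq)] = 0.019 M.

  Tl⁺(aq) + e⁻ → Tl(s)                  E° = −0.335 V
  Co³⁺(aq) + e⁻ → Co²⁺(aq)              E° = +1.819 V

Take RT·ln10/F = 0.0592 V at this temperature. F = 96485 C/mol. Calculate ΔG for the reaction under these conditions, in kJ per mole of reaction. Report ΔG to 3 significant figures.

E°cell = +1.819 − (−0.335) = +2.154 V; the balanced reaction transfers n = 1 electron.
Q = ([Co²⁺(aq)]·[Tl⁺(aq)]) / [Co³⁺(aq)] = 24.1, so log Q = 1.382 and E = +2.154 − (0.0592/1)(1.382) = +2.0722 V.
Then ΔG = −nFE = −1 × 96485 × +2.0722 J/mol = −200 kJ/mol.

−200 kJ/mol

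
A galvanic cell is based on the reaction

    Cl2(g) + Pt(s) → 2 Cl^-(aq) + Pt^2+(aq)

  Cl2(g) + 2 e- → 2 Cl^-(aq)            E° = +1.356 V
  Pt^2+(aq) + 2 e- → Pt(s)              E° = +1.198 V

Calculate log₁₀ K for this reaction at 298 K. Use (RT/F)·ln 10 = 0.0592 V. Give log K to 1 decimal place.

The Cl₂/Cl⁻ couple is reduced (cathode); E°cell = +1.356 − (+1.198) = +0.158 V with n = 2.
At equilibrium E = 0, so log K = nE°cell / 0.0592 = (2)(+0.158) / 0.0592 = 5.3.

log K = 5.3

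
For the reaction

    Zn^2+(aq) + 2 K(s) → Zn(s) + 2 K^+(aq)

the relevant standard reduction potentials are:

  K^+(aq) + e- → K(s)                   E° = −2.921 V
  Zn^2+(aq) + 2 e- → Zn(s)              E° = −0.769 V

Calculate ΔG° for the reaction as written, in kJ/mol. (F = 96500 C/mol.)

In the reaction as written Zn^2+(aq) is reduced, so the Zn²⁺/Zn couple is the cathode and K⁺/K is the anode.
E°cell = −0.769 − (−2.921) = +2.152 V; balancing electrons gives n = 2.
ΔG° = −nFE°cell = −(2)(96500)(+2.152) J/mol = −415 kJ/mol.

−415 kJ/mol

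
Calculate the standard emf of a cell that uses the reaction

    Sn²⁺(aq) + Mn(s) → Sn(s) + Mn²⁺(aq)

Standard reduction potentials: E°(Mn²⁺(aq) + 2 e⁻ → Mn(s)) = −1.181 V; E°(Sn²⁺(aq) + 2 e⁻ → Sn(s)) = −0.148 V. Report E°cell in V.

+1.033 V

In the reaction as written, Sn²⁺(aq) is reduced (cathode) and Mn²⁺(aq) is produced by oxidation at the anode.
E°cell = E°(cathode) − E°(anode) = −0.148 − (−1.181) = +1.033 V.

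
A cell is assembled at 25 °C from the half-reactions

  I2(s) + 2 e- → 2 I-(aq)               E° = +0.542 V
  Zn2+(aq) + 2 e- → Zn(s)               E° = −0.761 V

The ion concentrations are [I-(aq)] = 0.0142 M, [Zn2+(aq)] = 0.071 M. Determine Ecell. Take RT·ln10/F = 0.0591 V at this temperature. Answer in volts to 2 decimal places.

+1.45 V

I₂/I⁻ is reduced (cathode, E° = +0.542 V) and Zn²⁺/Zn is oxidized (anode).
E°cell = +0.542 − (−0.761) = +1.303 V, with n = 2 electrons transferred.
The balanced reaction is I2(s) + Zn(s) → 2 I-(aq) + Zn2+(aq), so Q = [I-(aq)]^2·[Zn2+(aq)] = 1.43×10^−5 and log Q = −4.844.
By the Nernst equation, E = +1.303 − (0.0591/2)·(−4.844) = +1.45 V.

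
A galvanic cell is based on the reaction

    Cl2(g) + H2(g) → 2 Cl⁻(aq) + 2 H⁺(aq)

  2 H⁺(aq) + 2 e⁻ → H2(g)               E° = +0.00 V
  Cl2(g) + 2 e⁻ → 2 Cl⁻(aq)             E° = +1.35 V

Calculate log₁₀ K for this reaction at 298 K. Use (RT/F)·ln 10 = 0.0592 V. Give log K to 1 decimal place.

log K = 45.6

The Cl₂/Cl⁻ couple is reduced (cathode); E°cell = +1.35 − (+0.00) = +1.35 V with n = 2.
At equilibrium E = 0, so log K = nE°cell / 0.0592 = (2)(+1.35) / 0.0592 = 45.6.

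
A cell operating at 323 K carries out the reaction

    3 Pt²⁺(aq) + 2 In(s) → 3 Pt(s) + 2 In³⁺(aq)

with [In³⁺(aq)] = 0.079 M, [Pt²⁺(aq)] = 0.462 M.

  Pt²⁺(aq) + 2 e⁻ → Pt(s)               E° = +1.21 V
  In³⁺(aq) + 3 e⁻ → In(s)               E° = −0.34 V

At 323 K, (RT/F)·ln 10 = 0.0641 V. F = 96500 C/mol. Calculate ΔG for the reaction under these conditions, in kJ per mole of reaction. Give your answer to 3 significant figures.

The standard cell potential is +1.21 − (−0.34) = +1.55 V, with n = 6 electrons in the balanced equation.
Q = [In³⁺(aq)]^2 / [Pt²⁺(aq)]^3 = 0.0633, so log Q = −1.199 and E = +1.55 − (0.0641/6)(−1.199) = +1.5628 V.
Then ΔG = −nFE = −6 × 96500 × +1.5628 J/mol = −905 kJ/mol.

−905 kJ/mol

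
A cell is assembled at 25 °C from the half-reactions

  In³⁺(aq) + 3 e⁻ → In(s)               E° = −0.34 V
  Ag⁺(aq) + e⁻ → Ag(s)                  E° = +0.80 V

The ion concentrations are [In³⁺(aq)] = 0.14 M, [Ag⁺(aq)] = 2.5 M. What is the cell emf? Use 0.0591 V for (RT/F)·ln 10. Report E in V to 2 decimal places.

Since E°(Ag⁺/Ag) > E°(In³⁺/In), Ag⁺/Ag serves as the cathode.
E°cell = E°cat − E°an = +0.80 − (−0.34) = +1.14 V; n = 3.
For the overall reaction 3 Ag⁺(aq) + In(s) → 3 Ag(s) + In³⁺(aq), Q = [In³⁺(aq)] / [Ag⁺(aq)]^3 = 0.00896, giving log Q = −2.048.
E = E° − (0.0591/n)·log Q = +1.14 − (0.0591/3)(−2.048) = +1.18 V.

+1.18 V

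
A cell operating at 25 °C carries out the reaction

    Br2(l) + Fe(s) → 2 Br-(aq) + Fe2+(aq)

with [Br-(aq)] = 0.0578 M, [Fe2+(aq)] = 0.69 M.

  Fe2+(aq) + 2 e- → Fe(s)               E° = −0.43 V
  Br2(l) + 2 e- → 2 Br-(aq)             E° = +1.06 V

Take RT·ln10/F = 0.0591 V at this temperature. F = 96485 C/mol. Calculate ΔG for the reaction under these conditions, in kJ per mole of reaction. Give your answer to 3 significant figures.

−303 kJ/mol

The standard cell potential is +1.06 − (−0.43) = +1.49 V, with n = 2 electrons in the balanced equation.
Q = [Br-(aq)]^2·[Fe2+(aq)] = 0.00231, so log Q = −2.637 and E = +1.49 − (0.0591/2)(−2.637) = +1.5679 V.
ΔG = −nFE = −(2)(96485)(+1.5679) J/mol = −303 kJ/mol.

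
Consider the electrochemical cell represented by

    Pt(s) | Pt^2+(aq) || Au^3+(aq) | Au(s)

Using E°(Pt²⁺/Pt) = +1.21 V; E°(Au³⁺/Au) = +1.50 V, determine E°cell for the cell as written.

By convention the left-hand electrode in cell notation is the anode (oxidation) and the right-hand electrode is the cathode (reduction).
E°cell = E°(right) − E°(left) = +1.50 − (+1.21) = +0.29 V.

+0.29 V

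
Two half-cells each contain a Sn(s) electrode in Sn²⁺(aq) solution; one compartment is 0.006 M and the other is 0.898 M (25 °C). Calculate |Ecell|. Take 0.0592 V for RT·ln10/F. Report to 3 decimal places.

For a concentration cell E°cell = 0, since both electrodes use the same couple.
The compartment with the higher Sn²⁺(aq) concentration (0.898 M) acts as the cathode; ions are reduced there and produced at the dilute (0.006 M) anode.
With n = 2, Ecell = −(0.0592/2)·log([dilute]/[conc]) = −(0.0592/2)·log(0.006/0.898) = +0.064 V.

0.064 V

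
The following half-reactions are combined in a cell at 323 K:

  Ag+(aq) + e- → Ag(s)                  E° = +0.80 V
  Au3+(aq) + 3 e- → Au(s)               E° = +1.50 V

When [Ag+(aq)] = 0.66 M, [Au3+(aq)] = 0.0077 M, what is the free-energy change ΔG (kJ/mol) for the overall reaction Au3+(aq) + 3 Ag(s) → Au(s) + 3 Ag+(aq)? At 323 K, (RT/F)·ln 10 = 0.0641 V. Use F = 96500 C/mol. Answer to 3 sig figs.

With Au³⁺/Au reduced at the cathode, E°cell = +1.50 − (+0.80) = +0.70 V and n = 3.
Q = [Ag+(aq)]^3 / [Au3+(aq)] = 37.3, so log Q = 1.572 and E = +0.70 − (0.0641/3)(1.572) = +0.6664 V.
ΔG = −nFE = −(3)(96500)(+0.6664) J/mol = −193 kJ/mol.

−193 kJ/mol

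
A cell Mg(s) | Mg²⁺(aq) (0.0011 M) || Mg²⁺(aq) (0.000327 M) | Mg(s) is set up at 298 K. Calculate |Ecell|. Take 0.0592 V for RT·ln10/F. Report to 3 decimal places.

For a concentration cell E°cell = 0, since both electrodes use the same couple.
The compartment with the higher Mg²⁺(aq) concentration (0.0011 M) acts as the cathode; ions are reduced there and produced at the dilute (0.000327 M) anode.
With n = 2, Ecell = −(0.0592/2)·log([dilute]/[conc]) = −(0.0592/2)·log(0.000327/0.0011) = +0.016 V.

0.016 V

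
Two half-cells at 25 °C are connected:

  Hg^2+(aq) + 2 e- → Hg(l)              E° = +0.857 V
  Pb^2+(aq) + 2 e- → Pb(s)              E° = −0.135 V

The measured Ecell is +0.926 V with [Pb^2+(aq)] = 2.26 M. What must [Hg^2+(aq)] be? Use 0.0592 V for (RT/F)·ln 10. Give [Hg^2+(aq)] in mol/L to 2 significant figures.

Hg²⁺/Hg is the cathode (higher E°); E°cell = +0.857 − (−0.135) = +0.992 V with n = 2.
Rearranging E = E° − (0.0592/n)·log Q gives log Q = 2(+0.992 − (+0.926))/0.0592 = 2.230.
For Hg^2+(aq) + Pb(s) → Hg(l) + Pb^2+(aq), the reaction quotient is Q = [Pb^2+(aq)] / [Hg^2+(aq)].
Isolating [Hg^2+(aq)] in Q = 10^{2.230} yields log [Hg^2+(aq)] = −1.876, i.e. 0.013 M.

0.013 M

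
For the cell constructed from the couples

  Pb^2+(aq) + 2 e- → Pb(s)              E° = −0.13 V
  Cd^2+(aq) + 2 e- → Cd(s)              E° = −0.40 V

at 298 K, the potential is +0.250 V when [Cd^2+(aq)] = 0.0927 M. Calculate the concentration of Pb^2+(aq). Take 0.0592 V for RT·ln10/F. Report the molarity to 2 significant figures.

0.020 M

Pb²⁺/Pb is the cathode (higher E°); E°cell = −0.13 − (−0.40) = +0.27 V with n = 2.
Rearranging E = E° − (0.0592/n)·log Q gives log Q = 2(+0.27 − (+0.250))/0.0592 = 0.676.
The balanced reaction is Pb^2+(aq) + Cd(s) → Pb(s) + Cd^2+(aq), so Q = [Cd^2+(aq)] / [Pb^2+(aq)].
Isolating [Pb^2+(aq)] in Q = 10^{0.676} yields log [Pb^2+(aq)] = −1.709, i.e. 0.020 M.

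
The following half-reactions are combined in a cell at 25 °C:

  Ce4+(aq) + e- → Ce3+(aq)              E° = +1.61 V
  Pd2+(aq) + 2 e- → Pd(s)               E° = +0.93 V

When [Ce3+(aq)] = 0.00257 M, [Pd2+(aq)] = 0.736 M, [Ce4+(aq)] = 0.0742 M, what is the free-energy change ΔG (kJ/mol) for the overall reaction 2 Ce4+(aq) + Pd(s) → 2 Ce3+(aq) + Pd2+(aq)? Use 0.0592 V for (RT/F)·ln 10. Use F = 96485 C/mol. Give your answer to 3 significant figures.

The standard cell potential is +1.61 − (+0.93) = +0.68 V, with n = 2 electrons in the balanced equation.
The reaction quotient is ([Ce3+(aq)]^2·[Pd2+(aq)]) / [Ce4+(aq)]^2 = 0.000883; by Nernst, E = +0.68 − (0.0592/2)(−3.054) = +0.7704 V.
ΔG = −nFE = −(2)(96485)(+0.7704) J/mol = −149 kJ/mol.

−149 kJ/mol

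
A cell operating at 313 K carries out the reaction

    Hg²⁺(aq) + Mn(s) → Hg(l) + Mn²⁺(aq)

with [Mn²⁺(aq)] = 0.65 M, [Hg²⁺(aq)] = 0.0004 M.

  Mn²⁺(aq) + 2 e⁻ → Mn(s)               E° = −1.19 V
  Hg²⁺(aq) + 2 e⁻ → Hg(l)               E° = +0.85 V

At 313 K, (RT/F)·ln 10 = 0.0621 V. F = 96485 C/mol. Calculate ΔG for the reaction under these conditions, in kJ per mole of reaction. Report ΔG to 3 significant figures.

With Hg²⁺/Hg reduced at the cathode, E°cell = +0.85 − (−1.19) = +2.04 V and n = 2.
Q = [Mn²⁺(aq)] / [Hg²⁺(aq)] = 1.62×10^3, so log Q = 3.211 and E = +2.04 − (0.0621/2)(3.211) = +1.9403 V.
Then ΔG = −nFE = −2 × 96485 × +1.9403 J/mol = −374 kJ/mol.

−374 kJ/mol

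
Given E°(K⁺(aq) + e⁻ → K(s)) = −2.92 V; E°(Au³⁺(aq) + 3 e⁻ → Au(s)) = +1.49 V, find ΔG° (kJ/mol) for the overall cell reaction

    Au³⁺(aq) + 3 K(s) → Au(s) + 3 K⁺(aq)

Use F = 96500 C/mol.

−1277 kJ/mol

In the reaction as written Au³⁺(aq) is reduced, so the Au³⁺/Au couple is the cathode and K⁺/K is the anode.
E°cell = +1.49 − (−2.92) = +4.41 V; balancing electrons gives n = 3.
ΔG° = −nFE°cell = −(3)(96500)(+4.41) J/mol = −1277 kJ/mol.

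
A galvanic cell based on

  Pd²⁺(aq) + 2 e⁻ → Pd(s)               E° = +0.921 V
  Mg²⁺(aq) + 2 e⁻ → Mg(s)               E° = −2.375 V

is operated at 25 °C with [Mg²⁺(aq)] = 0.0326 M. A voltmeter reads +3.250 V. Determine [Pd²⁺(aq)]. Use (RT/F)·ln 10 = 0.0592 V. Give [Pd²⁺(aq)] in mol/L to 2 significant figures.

With Pd²⁺/Pd at the cathode and Mg²⁺/Mg at the anode, E°cell = +0.921 − (−2.375) = +3.296 V (n = 2).
From the Nernst equation, log Q = n(E° − E)/0.0592 = 2·(+3.296 − (+3.250))/0.0592 = 1.554.
Balancing electrons gives Pd²⁺(aq) + Mg(s) → Pd(s) + Mg²⁺(aq); thus Q = [Mg²⁺(aq)] / [Pd²⁺(aq)].
Substituting the known concentrations and solving, log [Pd²⁺(aq)] = −3.041 and [Pd²⁺(aq)] = 0.00091 M.

0.00091 M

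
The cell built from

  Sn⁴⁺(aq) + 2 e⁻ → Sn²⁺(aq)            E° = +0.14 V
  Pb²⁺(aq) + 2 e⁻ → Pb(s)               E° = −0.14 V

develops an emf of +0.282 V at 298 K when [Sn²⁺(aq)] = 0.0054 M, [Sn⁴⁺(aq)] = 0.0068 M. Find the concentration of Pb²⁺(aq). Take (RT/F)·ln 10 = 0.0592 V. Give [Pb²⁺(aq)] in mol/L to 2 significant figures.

Sn⁴⁺/Sn²⁺ is the cathode (higher E°); E°cell = +0.14 − (−0.14) = +0.28 V with n = 2.
Since E = E° − (0.0592/n)·log Q, log Q = n(E° − E)/0.0592 = −0.068.
The balanced reaction is Sn⁴⁺(aq) + Pb(s) → Sn²⁺(aq) + Pb²⁺(aq), so Q = ([Sn²⁺(aq)]·[Pb²⁺(aq)]) / [Sn⁴⁺(aq)].
Isolating [Pb²⁺(aq)] in Q = 10^{−0.068} yields log [Pb²⁺(aq)] = 0.032, i.e. 1.1 M.

1.1 M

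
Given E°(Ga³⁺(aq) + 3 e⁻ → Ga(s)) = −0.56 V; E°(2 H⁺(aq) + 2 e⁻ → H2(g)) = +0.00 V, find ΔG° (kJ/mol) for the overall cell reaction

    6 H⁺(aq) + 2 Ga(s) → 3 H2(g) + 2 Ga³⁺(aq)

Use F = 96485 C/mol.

−324 kJ/mol

In the reaction as written H⁺(aq) is reduced, so the 2H⁺/H₂ couple is the cathode and Ga³⁺/Ga is the anode.
E°cell = +0.00 − (−0.56) = +0.56 V; balancing electrons gives n = 6.
ΔG° = −nFE°cell = −(6)(96485)(+0.56) J/mol = −324 kJ/mol.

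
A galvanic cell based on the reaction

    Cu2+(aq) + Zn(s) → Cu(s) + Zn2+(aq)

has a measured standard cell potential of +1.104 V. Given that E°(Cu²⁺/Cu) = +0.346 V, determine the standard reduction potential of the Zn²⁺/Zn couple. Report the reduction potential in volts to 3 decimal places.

In the reaction as written the Cu²⁺/Cu couple is reduced (cathode) and Zn²⁺/Zn is oxidized (anode), so E°cell = E°(Cu²⁺/Cu) − E°(Zn²⁺/Zn).
E°(Zn²⁺/Zn) = E°(cathode) − E°cell = +0.346 − (+1.104) = −0.758 V.

−0.758 V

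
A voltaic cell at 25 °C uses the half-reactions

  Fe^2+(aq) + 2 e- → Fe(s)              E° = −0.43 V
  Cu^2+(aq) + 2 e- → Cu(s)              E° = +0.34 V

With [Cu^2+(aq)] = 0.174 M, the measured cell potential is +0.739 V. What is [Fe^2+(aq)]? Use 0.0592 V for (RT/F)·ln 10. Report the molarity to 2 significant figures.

1.9 M

Cu²⁺/Cu is the cathode (higher E°); E°cell = +0.34 − (−0.43) = +0.77 V with n = 2.
Since E = E° − (0.0592/n)·log Q, log Q = n(E° − E)/0.0592 = 1.047.
The balanced reaction is Cu^2+(aq) + Fe(s) → Cu(s) + Fe^2+(aq), so Q = [Fe^2+(aq)] / [Cu^2+(aq)].
Substituting the known concentrations and solving, log [Fe^2+(aq)] = 0.288 and [Fe^2+(aq)] = 1.9 M.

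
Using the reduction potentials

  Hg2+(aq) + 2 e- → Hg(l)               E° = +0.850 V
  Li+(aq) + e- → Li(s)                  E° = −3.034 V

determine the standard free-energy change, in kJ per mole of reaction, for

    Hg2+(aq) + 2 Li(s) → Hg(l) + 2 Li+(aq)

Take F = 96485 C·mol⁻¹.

−749 kJ/mol

In the reaction as written Hg2+(aq) is reduced, so the Hg²⁺/Hg couple is the cathode and Li⁺/Li is the anode.
E°cell = +0.850 − (−3.034) = +3.884 V; balancing electrons gives n = 2.
ΔG° = −nFE°cell = −(2)(96485)(+3.884) J/mol = −749 kJ/mol.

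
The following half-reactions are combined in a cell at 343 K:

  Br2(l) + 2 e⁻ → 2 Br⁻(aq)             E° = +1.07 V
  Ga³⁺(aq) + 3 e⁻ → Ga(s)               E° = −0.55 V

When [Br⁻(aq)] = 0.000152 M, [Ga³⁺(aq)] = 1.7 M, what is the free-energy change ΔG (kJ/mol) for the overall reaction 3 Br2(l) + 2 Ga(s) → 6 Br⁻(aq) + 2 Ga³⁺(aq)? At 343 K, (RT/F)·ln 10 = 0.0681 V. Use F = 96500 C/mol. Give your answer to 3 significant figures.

The standard cell potential is +1.07 − (−0.55) = +1.62 V, with n = 6 electrons in the balanced equation.
Here Q = [Br⁻(aq)]^6·[Ga³⁺(aq)]^2 = 3.56×10^−23 (log Q = −22.448), giving E = +1.62 − (0.0681/6)·(−22.448) = +1.8748 V.
Finally ΔG = −nFE = −(6)(96500 C/mol)(+1.8748 V) = −1090 kJ/mol.

−1090 kJ/mol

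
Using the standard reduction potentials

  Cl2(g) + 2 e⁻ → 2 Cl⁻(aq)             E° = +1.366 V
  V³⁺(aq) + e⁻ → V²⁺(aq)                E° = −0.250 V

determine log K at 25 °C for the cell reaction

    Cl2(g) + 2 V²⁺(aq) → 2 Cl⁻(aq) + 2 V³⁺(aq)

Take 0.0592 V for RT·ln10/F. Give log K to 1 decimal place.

log K = 54.6

The Cl₂/Cl⁻ couple is reduced (cathode); E°cell = +1.366 − (−0.250) = +1.616 V with n = 2.
At equilibrium E = 0, so log K = nE°cell / 0.0592 = (2)(+1.616) / 0.0592 = 54.6.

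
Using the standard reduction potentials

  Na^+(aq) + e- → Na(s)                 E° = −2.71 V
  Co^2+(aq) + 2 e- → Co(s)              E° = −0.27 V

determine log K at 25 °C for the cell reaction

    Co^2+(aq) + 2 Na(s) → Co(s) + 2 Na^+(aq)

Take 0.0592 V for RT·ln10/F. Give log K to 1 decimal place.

The Co²⁺/Co couple is reduced (cathode); E°cell = −0.27 − (−2.71) = +2.44 V with n = 2.
At equilibrium E = 0, so log K = nE°cell / 0.0592 = (2)(+2.44) / 0.0592 = 82.4.

log K = 82.4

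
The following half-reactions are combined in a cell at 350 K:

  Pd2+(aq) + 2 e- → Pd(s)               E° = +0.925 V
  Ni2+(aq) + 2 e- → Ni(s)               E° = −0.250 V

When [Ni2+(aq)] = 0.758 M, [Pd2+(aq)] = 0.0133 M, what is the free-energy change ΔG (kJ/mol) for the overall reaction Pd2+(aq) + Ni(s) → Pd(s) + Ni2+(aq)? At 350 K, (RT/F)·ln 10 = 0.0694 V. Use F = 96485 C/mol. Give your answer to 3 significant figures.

The standard cell potential is +0.925 − (−0.250) = +1.175 V, with n = 2 electrons in the balanced equation.
The reaction quotient is [Ni2+(aq)] / [Pd2+(aq)] = 57; by Nernst, E = +1.175 − (0.0694/2)(1.756) = +1.1141 V.
Then ΔG = −nFE = −2 × 96485 × +1.1141 J/mol = −215 kJ/mol.

−215 kJ/mol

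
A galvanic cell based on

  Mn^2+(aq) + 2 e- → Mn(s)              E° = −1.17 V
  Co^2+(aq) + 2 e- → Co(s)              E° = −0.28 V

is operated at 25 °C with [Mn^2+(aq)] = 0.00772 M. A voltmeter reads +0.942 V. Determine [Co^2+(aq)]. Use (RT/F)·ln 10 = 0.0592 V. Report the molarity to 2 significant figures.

With Co²⁺/Co at the cathode and Mn²⁺/Mn at the anode, E°cell = −0.28 − (−1.17) = +0.89 V (n = 2).
From the Nernst equation, log Q = n(E° − E)/0.0592 = 2·(+0.89 − (+0.942))/0.0592 = −1.757.
The balanced reaction is Co^2+(aq) + Mn(s) → Co(s) + Mn^2+(aq), so Q = [Mn^2+(aq)] / [Co^2+(aq)].
Substituting the known concentrations and solving, log [Co^2+(aq)] = −0.355 and [Co^2+(aq)] = 0.44 M.

0.44 M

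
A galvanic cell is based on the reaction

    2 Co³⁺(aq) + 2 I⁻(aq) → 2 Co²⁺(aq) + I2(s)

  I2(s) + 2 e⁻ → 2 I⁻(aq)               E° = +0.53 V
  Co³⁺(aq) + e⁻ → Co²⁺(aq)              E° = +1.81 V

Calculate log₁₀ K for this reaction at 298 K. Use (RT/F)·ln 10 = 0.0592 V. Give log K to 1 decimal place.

log K = 43.2

The Co³⁺/Co²⁺ couple is reduced (cathode); E°cell = +1.81 − (+0.53) = +1.28 V with n = 2.
At equilibrium E = 0, so log K = nE°cell / 0.0592 = (2)(+1.28) / 0.0592 = 43.2.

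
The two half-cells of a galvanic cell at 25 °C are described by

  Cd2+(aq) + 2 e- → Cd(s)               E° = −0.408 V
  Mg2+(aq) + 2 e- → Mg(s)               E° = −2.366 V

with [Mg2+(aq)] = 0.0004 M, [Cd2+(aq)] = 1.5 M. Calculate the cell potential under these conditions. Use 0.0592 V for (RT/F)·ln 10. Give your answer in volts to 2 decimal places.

Since E°(Cd²⁺/Cd) > E°(Mg²⁺/Mg), Cd²⁺/Cd serves as the cathode.
E°cell = −0.408 − (−2.366) = +1.958 V, with n = 2 electrons transferred.
The balanced reaction is Cd2+(aq) + Mg(s) → Cd(s) + Mg2+(aq), so Q = [Mg2+(aq)] / [Cd2+(aq)] = 0.000267 and log Q = −3.574.
E = E° − (0.0592/n)·log Q = +1.958 − (0.0592/2)(−3.574) = +2.06 V.

+2.06 V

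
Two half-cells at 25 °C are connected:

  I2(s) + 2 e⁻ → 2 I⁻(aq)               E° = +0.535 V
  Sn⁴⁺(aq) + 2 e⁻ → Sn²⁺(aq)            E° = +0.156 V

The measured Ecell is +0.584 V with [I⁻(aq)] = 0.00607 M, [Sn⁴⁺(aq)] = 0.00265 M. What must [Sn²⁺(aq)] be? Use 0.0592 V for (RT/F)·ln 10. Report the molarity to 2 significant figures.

With I₂/I⁻ at the cathode and Sn⁴⁺/Sn²⁺ at the anode, E°cell = +0.535 − (+0.156) = +0.379 V (n = 2).
Since E = E° − (0.0592/n)·log Q, log Q = n(E° − E)/0.0592 = −6.926.
For I2(s) + Sn²⁺(aq) → 2 I⁻(aq) + Sn⁴⁺(aq), the reaction quotient is Q = ([I⁻(aq)]^2·[Sn⁴⁺(aq)]) / [Sn²⁺(aq)].
Substituting the known concentrations and solving, log [Sn²⁺(aq)] = −0.084 and [Sn²⁺(aq)] = 0.82 M.

0.82 M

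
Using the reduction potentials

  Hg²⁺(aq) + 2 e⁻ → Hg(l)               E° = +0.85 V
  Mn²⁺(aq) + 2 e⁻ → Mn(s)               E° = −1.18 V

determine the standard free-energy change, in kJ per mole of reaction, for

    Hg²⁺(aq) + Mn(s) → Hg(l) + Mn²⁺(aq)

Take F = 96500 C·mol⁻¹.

−392 kJ/mol

In the reaction as written Hg²⁺(aq) is reduced, so the Hg²⁺/Hg couple is the cathode and Mn²⁺/Mn is the anode.
E°cell = +0.85 − (−1.18) = +2.03 V; balancing electrons gives n = 2.
ΔG° = −nFE°cell = −(2)(96500)(+2.03) J/mol = −392 kJ/mol.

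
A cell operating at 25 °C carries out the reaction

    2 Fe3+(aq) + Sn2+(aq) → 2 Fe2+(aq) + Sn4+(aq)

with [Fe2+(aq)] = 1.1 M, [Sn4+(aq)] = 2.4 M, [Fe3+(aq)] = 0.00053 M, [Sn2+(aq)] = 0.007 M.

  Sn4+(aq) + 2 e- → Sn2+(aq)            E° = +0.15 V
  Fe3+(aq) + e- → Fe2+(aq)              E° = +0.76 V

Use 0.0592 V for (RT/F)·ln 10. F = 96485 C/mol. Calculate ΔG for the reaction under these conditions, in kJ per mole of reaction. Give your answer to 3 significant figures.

The standard cell potential is +0.76 − (+0.15) = +0.61 V, with n = 2 electrons in the balanced equation.
The reaction quotient is ([Fe2+(aq)]^2·[Sn4+(aq)]) / ([Fe3+(aq)]^2·[Sn2+(aq)]) = 1.48×10^9; by Nernst, E = +0.61 − (0.0592/2)(9.169) = +0.3386 V.
Finally ΔG = −nFE = −(2)(96485 C/mol)(+0.3386 V) = −65.3 kJ/mol.

−65.3 kJ/mol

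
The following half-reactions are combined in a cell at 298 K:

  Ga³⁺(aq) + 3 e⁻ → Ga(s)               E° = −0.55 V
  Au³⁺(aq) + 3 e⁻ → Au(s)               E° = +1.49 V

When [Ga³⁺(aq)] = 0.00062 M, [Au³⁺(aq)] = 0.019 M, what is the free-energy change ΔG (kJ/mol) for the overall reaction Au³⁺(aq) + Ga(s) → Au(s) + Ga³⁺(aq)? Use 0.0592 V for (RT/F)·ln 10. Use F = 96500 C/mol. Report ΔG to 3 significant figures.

With Au³⁺/Au reduced at the cathode, E°cell = +1.49 − (−0.55) = +2.04 V and n = 3.
Here Q = [Ga³⁺(aq)] / [Au³⁺(aq)] = 0.0326 (log Q = −1.486), giving E = +2.04 − (0.0592/3)·(−1.486) = +2.0693 V.
Then ΔG = −nFE = −3 × 96500 × +2.0693 J/mol = −599 kJ/mol.

−599 kJ/mol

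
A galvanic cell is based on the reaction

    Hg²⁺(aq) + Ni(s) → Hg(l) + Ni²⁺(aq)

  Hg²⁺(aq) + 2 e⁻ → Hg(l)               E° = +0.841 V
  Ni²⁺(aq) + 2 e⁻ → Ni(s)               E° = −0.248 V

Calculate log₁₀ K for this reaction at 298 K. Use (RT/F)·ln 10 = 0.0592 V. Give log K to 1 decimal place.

The Hg²⁺/Hg couple is reduced (cathode); E°cell = +0.841 − (−0.248) = +1.089 V with n = 2.
At equilibrium E = 0, so log K = nE°cell / 0.0592 = (2)(+1.089) / 0.0592 = 36.8.

log K = 36.8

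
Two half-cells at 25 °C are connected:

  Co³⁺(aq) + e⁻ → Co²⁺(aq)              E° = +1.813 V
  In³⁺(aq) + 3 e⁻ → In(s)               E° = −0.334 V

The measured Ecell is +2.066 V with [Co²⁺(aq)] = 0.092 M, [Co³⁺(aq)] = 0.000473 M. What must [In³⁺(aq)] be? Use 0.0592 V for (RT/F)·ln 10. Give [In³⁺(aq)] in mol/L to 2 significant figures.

Co³⁺/Co²⁺ is the cathode (higher E°); E°cell = +1.813 − (−0.334) = +2.147 V with n = 3.
From the Nernst equation, log Q = n(E° − E)/0.0592 = 3·(+2.147 − (+2.066))/0.0592 = 4.105.
Balancing electrons gives 3 Co³⁺(aq) + In(s) → 3 Co²⁺(aq) + In³⁺(aq); thus Q = ([Co²⁺(aq)]^3·[In³⁺(aq)]) / [Co³⁺(aq)]^3.
Substituting the known concentrations and solving, log [In³⁺(aq)] = −2.762 and [In³⁺(aq)] = 0.0017 M.

0.0017 M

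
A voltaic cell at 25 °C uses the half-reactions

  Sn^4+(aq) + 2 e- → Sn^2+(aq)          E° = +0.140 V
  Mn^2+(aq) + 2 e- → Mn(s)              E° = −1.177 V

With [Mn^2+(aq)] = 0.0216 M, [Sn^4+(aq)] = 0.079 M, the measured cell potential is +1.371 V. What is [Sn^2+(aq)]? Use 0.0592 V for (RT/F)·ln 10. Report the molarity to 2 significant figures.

With Sn⁴⁺/Sn²⁺ at the cathode and Mn²⁺/Mn at the anode, E°cell = +0.140 − (−1.177) = +1.317 V (n = 2).
Since E = E° − (0.0592/n)·log Q, log Q = n(E° − E)/0.0592 = −1.824.
For Sn^4+(aq) + Mn(s) → Sn^2+(aq) + Mn^2+(aq), the reaction quotient is Q = ([Sn^2+(aq)]·[Mn^2+(aq)]) / [Sn^4+(aq)].
Isolating [Sn^2+(aq)] in Q = 10^{−1.824} yields log [Sn^2+(aq)] = −1.261, i.e. 0.055 M.

0.055 M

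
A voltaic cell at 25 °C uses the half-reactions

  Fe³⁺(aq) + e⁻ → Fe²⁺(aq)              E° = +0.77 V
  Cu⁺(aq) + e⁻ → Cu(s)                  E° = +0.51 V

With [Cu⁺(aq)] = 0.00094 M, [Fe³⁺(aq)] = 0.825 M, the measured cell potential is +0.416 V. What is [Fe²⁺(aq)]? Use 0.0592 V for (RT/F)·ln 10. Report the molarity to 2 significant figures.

With Fe³⁺/Fe²⁺ at the cathode and Cu⁺/Cu at the anode, E°cell = +0.77 − (+0.51) = +0.26 V (n = 1).
Rearranging E = E° − (0.0592/n)·log Q gives log Q = 1(+0.26 − (+0.416))/0.0592 = −2.635.
Balancing electrons gives Fe³⁺(aq) + Cu(s) → Fe²⁺(aq) + Cu⁺(aq); thus Q = ([Fe²⁺(aq)]·[Cu⁺(aq)]) / [Fe³⁺(aq)].
Isolating [Fe²⁺(aq)] in Q = 10^{−2.635} yields log [Fe²⁺(aq)] = 0.308, i.e. 2.0 M.

2.0 M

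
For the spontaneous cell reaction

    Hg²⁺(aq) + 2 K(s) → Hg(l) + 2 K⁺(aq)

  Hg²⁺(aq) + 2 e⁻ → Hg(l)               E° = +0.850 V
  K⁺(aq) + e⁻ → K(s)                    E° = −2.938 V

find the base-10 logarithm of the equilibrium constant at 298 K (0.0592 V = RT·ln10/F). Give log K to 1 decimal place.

log K = 128.0

The Hg²⁺/Hg couple is reduced (cathode); E°cell = +0.850 − (−2.938) = +3.788 V with n = 2.
At equilibrium E = 0, so log K = nE°cell / 0.0592 = (2)(+3.788) / 0.0592 = 128.0.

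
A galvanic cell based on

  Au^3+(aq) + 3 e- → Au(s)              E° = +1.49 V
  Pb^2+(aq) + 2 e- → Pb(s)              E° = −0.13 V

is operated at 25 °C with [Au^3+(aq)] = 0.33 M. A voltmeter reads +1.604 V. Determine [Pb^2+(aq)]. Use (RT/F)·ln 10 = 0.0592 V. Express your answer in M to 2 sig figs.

With Au³⁺/Au at the cathode and Pb²⁺/Pb at the anode, E°cell = +1.49 − (−0.13) = +1.62 V (n = 6).
Since E = E° − (0.0592/n)·log Q, log Q = n(E° − E)/0.0592 = 1.622.
Balancing electrons gives 2 Au^3+(aq) + 3 Pb(s) → 2 Au(s) + 3 Pb^2+(aq); thus Q = [Pb^2+(aq)]^3 / [Au^3+(aq)]^2.
Isolating [Pb^2+(aq)] in Q = 10^{1.622} yields log [Pb^2+(aq)] = 0.220, i.e. 1.7 M.

1.7 M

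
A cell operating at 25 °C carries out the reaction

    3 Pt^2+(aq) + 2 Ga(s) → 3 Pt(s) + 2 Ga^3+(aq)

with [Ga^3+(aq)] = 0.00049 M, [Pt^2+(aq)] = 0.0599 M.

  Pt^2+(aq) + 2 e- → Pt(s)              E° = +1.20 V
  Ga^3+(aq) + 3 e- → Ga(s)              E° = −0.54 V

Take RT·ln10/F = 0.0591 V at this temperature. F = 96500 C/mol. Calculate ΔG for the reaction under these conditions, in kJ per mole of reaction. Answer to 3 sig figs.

The standard cell potential is +1.20 − (−0.54) = +1.74 V, with n = 6 electrons in the balanced equation.
Q = [Ga^3+(aq)]^2 / [Pt^2+(aq)]^3 = 0.00112, so log Q = −2.952 and E = +1.74 − (0.0591/6)(−2.952) = +1.7691 V.
Finally ΔG = −nFE = −(6)(96500 C/mol)(+1.7691 V) = −1020 kJ/mol.

−1020 kJ/mol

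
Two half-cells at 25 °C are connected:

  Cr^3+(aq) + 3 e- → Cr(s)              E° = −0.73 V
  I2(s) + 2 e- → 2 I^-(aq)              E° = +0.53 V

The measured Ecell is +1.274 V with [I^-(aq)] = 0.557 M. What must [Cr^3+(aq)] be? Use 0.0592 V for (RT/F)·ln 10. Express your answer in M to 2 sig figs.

1.1 M

With I₂/I⁻ at the cathode and Cr³⁺/Cr at the anode, E°cell = +0.53 − (−0.73) = +1.26 V (n = 6).
From the Nernst equation, log Q = n(E° − E)/0.0592 = 6·(+1.26 − (+1.274))/0.0592 = −1.419.
For 3 I2(s) + 2 Cr(s) → 6 I^-(aq) + 2 Cr^3+(aq), the reaction quotient is Q = [I^-(aq)]^6·[Cr^3+(aq)]^2.
Solving for the unknown gives log [Cr^3+(aq)] = 0.053, so [Cr^3+(aq)] ≈ 1.1 M.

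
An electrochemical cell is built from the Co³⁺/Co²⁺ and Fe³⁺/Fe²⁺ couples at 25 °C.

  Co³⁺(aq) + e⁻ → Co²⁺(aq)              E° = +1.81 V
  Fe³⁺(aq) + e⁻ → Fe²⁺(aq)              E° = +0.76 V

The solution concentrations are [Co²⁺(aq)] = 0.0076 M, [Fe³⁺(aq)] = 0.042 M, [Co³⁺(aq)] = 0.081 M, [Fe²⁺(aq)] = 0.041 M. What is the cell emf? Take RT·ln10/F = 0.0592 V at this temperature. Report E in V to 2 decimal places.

Co³⁺/Co²⁺ is reduced (cathode, E° = +1.81 V) and Fe³⁺/Fe²⁺ is oxidized (anode).
E°cell = E°cat − E°an = +1.81 − (+0.76) = +1.05 V; n = 1.
Balancing gives Co³⁺(aq) + Fe²⁺(aq) → Co²⁺(aq) + Fe³⁺(aq); hence Q = ([Co²⁺(aq)]·[Fe³⁺(aq)]) / ([Co³⁺(aq)]·[Fe²⁺(aq)]) = 0.0961 (log Q = −1.017).
Applying E = E° − (RT ln10/nF)·log Q gives +1.05 − (0.0592/1)(−1.017) = +1.11 V.

+1.11 V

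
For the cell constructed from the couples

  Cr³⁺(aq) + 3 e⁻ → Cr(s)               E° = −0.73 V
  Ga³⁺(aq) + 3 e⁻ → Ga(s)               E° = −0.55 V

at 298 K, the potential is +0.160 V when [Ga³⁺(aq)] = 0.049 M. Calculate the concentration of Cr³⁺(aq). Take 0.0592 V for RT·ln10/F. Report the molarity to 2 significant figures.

0.51 M

Ga³⁺/Ga is the cathode (higher E°); E°cell = −0.55 − (−0.73) = +0.18 V with n = 3.
Rearranging E = E° − (0.0592/n)·log Q gives log Q = 3(+0.18 − (+0.160))/0.0592 = 1.014.
Balancing electrons gives Ga³⁺(aq) + Cr(s) → Ga(s) + Cr³⁺(aq); thus Q = [Cr³⁺(aq)] / [Ga³⁺(aq)].
Substituting the known concentrations and solving, log [Cr³⁺(aq)] = −0.296 and [Cr³⁺(aq)] = 0.51 M.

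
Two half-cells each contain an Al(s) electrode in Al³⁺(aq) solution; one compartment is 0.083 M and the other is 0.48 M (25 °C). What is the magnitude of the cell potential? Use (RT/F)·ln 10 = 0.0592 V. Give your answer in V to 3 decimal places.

For a concentration cell E°cell = 0, since both electrodes use the same couple.
The compartment with the higher Al³⁺(aq) concentration (0.48 M) acts as the cathode; ions are reduced there and produced at the dilute (0.083 M) anode.
With n = 3, Ecell = −(0.0592/3)·log([dilute]/[conc]) = −(0.0592/3)·log(0.083/0.48) = +0.015 V.

0.015 V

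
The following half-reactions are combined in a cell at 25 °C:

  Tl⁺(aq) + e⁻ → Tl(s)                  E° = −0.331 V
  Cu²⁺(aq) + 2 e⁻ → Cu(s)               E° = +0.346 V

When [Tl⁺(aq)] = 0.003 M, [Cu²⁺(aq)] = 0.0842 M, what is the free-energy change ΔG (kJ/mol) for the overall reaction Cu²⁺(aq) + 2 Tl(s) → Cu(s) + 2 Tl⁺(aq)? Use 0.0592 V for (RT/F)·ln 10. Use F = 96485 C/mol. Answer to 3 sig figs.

The standard cell potential is +0.346 − (−0.331) = +0.677 V, with n = 2 electrons in the balanced equation.
The reaction quotient is [Tl⁺(aq)]^2 / [Cu²⁺(aq)] = 0.000107; by Nernst, E = +0.677 − (0.0592/2)(−3.971) = +0.7945 V.
Finally ΔG = −nFE = −(2)(96485 C/mol)(+0.7945 V) = −153 kJ/mol.

−153 kJ/mol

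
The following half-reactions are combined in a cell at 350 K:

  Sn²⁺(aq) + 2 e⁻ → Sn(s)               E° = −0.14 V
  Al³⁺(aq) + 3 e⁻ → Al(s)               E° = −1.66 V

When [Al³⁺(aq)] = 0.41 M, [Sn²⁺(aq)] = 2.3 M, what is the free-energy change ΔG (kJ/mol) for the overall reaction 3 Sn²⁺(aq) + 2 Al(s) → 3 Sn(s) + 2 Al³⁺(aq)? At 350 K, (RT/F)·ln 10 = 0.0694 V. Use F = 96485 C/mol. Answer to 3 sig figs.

The standard cell potential is −0.14 − (−1.66) = +1.52 V, with n = 6 electrons in the balanced equation.
The reaction quotient is [Al³⁺(aq)]^2 / [Sn²⁺(aq)]^3 = 0.0138; by Nernst, E = +1.52 − (0.0694/6)(−1.860) = +1.5415 V.
Finally ΔG = −nFE = −(6)(96485 C/mol)(+1.5415 V) = −892 kJ/mol.

−892 kJ/mol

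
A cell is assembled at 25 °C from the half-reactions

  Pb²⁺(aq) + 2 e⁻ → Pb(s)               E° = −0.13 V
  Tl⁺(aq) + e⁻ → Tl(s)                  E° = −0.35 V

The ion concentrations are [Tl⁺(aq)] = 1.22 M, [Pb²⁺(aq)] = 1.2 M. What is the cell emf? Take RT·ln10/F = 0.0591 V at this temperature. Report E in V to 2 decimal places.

The Pb²⁺/Pb couple has the more positive E°, so it is the cathode; Tl⁺/Tl is the anode.
The standard potential is −0.13 − (−0.35) = +0.22 V and the balanced reaction transfers n = 2 electrons.
For the overall reaction Pb²⁺(aq) + 2 Tl(s) → Pb(s) + 2 Tl⁺(aq), Q = [Tl⁺(aq)]^2 / [Pb²⁺(aq)] = 1.24, giving log Q = 0.094.
E = E° − (0.0591/n)·log Q = +0.22 − (0.0591/2)(0.094) = +0.22 V.

+0.22 V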